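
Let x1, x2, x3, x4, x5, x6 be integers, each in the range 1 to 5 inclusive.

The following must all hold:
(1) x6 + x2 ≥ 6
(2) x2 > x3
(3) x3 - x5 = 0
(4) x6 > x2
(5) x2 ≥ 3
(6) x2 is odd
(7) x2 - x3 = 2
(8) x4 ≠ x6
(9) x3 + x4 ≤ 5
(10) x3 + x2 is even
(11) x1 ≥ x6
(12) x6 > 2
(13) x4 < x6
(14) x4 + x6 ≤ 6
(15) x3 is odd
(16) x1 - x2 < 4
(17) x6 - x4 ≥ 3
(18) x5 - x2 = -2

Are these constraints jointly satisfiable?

Setting (x1, x2, x3, x4, x5, x6) = (5, 3, 1, 1, 1, 5) satisfies everything: constraint 1: x6 + x2 = 8; constraint 3: x3 - x5 = 0, and the others follow.

Satisfiable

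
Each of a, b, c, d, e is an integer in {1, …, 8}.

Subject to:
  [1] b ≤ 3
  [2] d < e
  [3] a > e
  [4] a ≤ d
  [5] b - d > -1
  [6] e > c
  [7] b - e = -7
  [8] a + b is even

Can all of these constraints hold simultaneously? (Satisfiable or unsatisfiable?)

Constraints 2, 3, and 4 give d < e, e < a, a ≤ d. Chaining: d < e < a ≤ d, which forces d < d — impossible.

Unsatisfiable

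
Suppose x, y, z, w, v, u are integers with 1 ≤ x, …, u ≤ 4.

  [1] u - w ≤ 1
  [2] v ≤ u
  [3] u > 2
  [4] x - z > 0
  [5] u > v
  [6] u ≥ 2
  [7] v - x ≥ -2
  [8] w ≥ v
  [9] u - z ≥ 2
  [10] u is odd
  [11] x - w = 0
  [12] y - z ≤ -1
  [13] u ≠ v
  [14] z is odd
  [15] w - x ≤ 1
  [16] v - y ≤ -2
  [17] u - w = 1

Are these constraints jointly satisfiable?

Unsatisfiable

Constraints 1, 7, 9, 12, 15, and 16 give z − y ≥ 1, y − v ≥ 2, v − x ≥ -2, x − w ≥ -1, w − u ≥ -1, u − z ≥ 2.
Adding all 6 inequalities: the left sides telescope to 0, and the right sides sum to 1 + 2 + (-2) + (-1) + (-1) + 2 = 1. So 0 ≥ 1, which is false.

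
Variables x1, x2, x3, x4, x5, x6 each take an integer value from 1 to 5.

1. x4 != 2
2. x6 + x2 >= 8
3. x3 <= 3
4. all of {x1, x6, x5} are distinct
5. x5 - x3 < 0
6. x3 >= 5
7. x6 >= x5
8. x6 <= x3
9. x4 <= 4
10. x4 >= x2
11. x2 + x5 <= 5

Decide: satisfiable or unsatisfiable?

Unsatisfiable

From constraints 3 and 8: x6 ≤ x3 ≤ 3. From constraints 9 and 10: x2 ≤ x4 ≤ 4. Hence x6 + x2 ≤ 7. But constraint 2 requires x6 + x2 ≥ 8, and 8 > 7. Contradiction.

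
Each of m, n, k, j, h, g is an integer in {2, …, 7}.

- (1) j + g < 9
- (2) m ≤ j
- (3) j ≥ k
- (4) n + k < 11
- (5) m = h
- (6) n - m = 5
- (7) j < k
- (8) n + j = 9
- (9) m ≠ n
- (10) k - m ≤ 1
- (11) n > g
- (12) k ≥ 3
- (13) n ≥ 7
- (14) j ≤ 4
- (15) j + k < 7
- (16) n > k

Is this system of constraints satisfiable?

Unsatisfiable

From constraint 13: n ≥ 7. From constraints 3 and 12: j ≥ k ≥ 3. Hence n + j ≥ 10. But constraint 8 requires n + j = 9, and 9 < 10. Contradiction.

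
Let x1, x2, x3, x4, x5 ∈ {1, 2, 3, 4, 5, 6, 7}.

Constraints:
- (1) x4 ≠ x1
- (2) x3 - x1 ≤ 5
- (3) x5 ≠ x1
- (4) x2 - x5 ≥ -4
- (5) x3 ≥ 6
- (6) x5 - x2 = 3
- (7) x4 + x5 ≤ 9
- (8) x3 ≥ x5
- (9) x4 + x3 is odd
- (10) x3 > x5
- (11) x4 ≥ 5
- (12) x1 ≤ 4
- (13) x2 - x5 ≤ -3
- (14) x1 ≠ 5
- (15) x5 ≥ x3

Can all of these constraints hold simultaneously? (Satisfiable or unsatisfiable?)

Unsatisfiable

From constraint 11: x4 ≥ 5. From constraints 5 and 15: x5 ≥ x3 ≥ 6. Hence x4 + x5 ≥ 11. But constraint 7 requires x4 + x5 ≤ 9, and 9 < 11. Contradiction.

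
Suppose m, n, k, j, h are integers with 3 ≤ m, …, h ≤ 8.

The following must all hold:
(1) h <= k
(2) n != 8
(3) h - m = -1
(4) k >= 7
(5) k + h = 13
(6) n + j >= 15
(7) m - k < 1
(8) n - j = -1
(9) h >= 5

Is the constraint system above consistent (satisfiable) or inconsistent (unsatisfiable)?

Satisfiable

Setting (m, n, k, j, h) = (6, 7, 8, 8, 5) satisfies everything: constraint 3: h - m = -1; constraint 5: k + h = 13, and the others follow.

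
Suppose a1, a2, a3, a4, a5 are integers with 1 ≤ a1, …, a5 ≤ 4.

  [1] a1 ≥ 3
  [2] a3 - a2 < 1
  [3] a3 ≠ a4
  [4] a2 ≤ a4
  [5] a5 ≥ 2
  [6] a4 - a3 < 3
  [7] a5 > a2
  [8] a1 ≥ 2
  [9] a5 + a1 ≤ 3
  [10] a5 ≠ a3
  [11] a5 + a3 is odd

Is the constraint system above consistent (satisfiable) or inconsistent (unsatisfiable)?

Unsatisfiable

From constraint 5: a5 ≥ 2. From constraint 1: a1 ≥ 3. Hence a5 + a1 ≥ 5. But constraint 9 requires a5 + a1 ≤ 3, and 3 < 5. Contradiction.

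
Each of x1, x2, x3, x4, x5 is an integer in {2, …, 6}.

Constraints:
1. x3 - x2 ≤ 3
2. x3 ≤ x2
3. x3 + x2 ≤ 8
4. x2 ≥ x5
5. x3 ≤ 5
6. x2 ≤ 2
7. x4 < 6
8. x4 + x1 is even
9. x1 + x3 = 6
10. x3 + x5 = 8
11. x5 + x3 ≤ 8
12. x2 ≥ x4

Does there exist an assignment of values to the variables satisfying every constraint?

Unsatisfiable

From constraint 5: x3 ≤ 5. From constraints 4 and 6: x5 ≤ x2 ≤ 2. Hence x3 + x5 ≤ 7. But constraint 10 requires x3 + x5 = 8, and 8 > 7. Contradiction.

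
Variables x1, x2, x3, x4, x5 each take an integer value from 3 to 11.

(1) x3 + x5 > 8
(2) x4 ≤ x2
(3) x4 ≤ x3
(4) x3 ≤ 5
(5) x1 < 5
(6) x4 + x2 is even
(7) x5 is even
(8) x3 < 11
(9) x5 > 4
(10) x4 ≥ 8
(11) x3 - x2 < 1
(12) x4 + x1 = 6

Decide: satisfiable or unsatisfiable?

From constraint 10: x4 ≥ 8. From constraints 3 and 4: x4 ≤ x3 and x3 ≤ 5, so x4 ≤ 5. But 5 < 8, so no value of x4 works.

Unsatisfiable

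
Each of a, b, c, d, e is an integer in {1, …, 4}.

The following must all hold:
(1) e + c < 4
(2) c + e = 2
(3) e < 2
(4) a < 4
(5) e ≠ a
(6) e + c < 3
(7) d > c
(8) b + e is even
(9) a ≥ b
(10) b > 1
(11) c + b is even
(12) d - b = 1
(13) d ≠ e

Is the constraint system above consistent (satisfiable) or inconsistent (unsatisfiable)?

One satisfying assignment is a = 3, b = 3, c = 1, d = 4, e = 1.
For the less obvious constraints — constraint 1: e + c = 2; constraint 2: c + e = 2; constraint 6: e + c = 2 — and the others hold by inspection.

Satisfiable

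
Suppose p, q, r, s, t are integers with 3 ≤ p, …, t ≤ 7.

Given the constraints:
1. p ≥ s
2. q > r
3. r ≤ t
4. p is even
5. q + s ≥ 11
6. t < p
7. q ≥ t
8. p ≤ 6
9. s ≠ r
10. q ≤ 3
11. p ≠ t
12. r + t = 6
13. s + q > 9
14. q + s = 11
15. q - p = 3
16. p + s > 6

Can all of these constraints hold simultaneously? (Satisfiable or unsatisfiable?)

From constraint 10: q ≤ 3. From constraints 1 and 8: s ≤ p ≤ 6. Hence q + s ≤ 9. But constraint 5 requires q + s ≥ 11, and 11 > 9. Contradiction.

Unsatisfiable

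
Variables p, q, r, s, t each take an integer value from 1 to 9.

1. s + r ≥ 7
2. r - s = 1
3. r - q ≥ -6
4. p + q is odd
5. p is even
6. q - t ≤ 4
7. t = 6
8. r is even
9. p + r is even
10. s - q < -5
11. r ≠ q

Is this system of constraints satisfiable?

Satisfiable

One satisfying assignment is p = 2, q = 9, r = 4, s = 3, t = 6.
For the less obvious constraints — constraint 1: s + r = 7; constraint 2: r - s = 1; constraint 3: r - q = -5 — and the others hold by inspection.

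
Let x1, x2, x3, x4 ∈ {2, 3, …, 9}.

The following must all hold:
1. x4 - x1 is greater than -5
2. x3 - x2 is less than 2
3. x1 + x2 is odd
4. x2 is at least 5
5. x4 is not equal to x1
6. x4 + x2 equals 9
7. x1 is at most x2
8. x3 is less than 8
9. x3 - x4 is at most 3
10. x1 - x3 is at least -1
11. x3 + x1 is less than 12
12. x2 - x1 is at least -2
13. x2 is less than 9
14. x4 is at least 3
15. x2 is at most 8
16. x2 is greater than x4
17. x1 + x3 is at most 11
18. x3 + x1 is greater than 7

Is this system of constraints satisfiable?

Setting (x1, x2, x3, x4) = (5, 6, 5, 3) satisfies everything: constraint 1: x4 - x1 = -2; constraint 2: x3 - x2 = -1, and the others follow.

Satisfiable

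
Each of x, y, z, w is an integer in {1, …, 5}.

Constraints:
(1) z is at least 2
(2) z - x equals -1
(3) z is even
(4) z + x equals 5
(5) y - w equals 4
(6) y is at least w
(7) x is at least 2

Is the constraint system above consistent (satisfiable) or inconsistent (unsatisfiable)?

Setting (x, y, z, w) = (3, 5, 2, 1) satisfies everything: constraint 2: z - x = -1; constraint 4: z + x = 5, and the others follow.

Satisfiable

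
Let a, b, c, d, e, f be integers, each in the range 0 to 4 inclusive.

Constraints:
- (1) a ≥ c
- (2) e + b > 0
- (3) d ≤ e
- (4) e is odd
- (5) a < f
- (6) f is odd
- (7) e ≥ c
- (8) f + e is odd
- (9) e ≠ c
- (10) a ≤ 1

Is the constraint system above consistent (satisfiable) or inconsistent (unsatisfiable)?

Constraint 6 makes f odd and constraint 4 makes e odd, so f + e must be even. Constraint 8 says f + e is odd — contradiction.

Unsatisfiable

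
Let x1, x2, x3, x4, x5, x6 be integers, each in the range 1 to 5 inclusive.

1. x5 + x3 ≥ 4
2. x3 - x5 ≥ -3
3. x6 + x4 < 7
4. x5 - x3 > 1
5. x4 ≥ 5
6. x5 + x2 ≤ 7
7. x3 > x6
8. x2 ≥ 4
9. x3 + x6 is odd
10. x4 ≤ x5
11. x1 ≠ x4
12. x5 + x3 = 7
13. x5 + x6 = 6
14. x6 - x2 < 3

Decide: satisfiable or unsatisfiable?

From constraints 5 and 10: x5 ≥ x4 ≥ 5. From constraint 8: x2 ≥ 4. Hence x5 + x2 ≥ 9. But constraint 6 requires x5 + x2 ≤ 7, and 7 < 9. Contradiction.

Unsatisfiable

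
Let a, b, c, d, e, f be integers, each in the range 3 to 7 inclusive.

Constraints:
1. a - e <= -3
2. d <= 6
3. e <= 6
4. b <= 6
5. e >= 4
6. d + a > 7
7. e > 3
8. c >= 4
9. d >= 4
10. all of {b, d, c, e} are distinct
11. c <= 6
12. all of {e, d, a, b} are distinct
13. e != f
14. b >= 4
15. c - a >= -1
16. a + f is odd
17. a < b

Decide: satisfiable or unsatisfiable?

Unsatisfiable

Constraints 2, 3, 4, 5, 8, 9, 11, and 14 confine each of b, d, c, e to the 3 values {4, …, 6}.
Constraint 10 requires all 4 of them to be distinct, but only 3 values are available — impossible by the pigeonhole principle.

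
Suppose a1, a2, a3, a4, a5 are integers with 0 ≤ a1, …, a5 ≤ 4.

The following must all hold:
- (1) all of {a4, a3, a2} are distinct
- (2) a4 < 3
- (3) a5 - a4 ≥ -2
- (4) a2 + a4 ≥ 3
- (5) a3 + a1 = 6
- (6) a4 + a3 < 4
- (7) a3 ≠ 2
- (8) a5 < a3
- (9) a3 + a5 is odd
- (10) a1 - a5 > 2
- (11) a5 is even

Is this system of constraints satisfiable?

Take a1 = 3, a2 = 4, a3 = 3, a4 = 0, a5 = 0. Then constraint 3: a5 - a4 = 0; constraint 4: a2 + a4 = 4, and every other listed constraint is also met.

Satisfiable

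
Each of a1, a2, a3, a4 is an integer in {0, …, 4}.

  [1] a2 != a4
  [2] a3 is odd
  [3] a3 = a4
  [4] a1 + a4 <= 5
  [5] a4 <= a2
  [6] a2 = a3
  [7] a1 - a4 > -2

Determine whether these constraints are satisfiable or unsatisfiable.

From constraints 3 and 6, a2 = a3 = a4, so a2 = a4. But constraint 1 says a2 ≠ a4. Contradiction.

Unsatisfiable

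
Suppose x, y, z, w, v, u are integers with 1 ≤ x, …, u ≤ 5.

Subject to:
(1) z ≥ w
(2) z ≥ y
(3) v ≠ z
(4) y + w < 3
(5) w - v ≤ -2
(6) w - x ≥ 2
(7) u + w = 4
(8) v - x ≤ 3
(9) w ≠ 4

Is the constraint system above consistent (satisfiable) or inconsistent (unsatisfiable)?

Constraints 5, 6, and 8 give x − v ≥ -3, v − w ≥ 2, w − x ≥ 2.
Adding all 3 inequalities: the left sides telescope to 0, and the right sides sum to (-3) + 2 + 2 = 1. So 0 ≥ 1, which is false.

Unsatisfiable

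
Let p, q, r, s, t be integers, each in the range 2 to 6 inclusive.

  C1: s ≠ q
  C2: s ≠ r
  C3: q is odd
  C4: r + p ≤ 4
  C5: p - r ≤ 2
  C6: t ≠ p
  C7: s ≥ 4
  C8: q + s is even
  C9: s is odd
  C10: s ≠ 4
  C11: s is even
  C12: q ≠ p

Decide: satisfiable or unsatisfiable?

Constraint 3 makes q odd and constraint 11 makes s even, so q + s must be odd. Constraint 8 says q + s is even — contradiction.

Unsatisfiable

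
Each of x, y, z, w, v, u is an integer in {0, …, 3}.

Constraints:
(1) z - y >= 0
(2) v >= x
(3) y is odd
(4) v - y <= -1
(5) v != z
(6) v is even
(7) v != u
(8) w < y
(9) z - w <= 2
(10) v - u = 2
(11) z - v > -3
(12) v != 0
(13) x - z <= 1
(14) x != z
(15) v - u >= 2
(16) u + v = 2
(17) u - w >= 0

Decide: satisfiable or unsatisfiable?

Unsatisfiable

Constraints 1, 4, 9, 15, and 17 give w − z ≥ -2, z − y ≥ 0, y − v ≥ 1, v − u ≥ 2, u − w ≥ 0.
Adding all 5 inequalities: the left sides telescope to 0, and the right sides sum to (-2) + 0 + 1 + 2 + 0 = 1. So 0 ≥ 1, which is false.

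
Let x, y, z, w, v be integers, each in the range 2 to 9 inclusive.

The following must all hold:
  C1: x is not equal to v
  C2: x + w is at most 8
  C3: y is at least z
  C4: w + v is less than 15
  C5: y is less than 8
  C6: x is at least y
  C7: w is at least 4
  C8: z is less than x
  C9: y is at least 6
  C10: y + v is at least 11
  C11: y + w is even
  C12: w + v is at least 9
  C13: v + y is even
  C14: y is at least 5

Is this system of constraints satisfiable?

From constraints 6 and 9: x ≥ y ≥ 6. From constraint 7: w ≥ 4. Hence x + w ≥ 10. But constraint 2 requires x + w ≤ 8, and 8 < 10. Contradiction.

Unsatisfiable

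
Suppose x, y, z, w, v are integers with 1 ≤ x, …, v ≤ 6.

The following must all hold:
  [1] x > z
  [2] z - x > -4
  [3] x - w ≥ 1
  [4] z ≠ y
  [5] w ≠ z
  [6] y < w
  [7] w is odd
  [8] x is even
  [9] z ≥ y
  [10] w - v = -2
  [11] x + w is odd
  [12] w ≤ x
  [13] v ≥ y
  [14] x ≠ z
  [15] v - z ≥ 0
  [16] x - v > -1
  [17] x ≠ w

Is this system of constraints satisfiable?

Satisfiable

The assignment x = 6, y = 1, z = 5, w = 3, v = 5 works:
  constraint 2 holds since z - x = -1.
  constraint 3 holds since x - w = 3.
  constraint 10 holds since w - v = -2.
The rest check out directly.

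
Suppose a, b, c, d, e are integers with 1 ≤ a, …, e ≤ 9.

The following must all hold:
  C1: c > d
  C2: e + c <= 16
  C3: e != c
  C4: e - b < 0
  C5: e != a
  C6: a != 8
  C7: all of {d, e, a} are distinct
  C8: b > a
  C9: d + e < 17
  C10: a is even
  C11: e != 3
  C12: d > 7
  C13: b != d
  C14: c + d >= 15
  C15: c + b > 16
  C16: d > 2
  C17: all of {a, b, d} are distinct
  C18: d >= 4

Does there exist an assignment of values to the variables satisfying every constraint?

Satisfiable

Setting (a, b, c, d, e) = (4, 9, 9, 8, 7) satisfies everything: constraint 2: e + c = 16; constraint 4: e - b = -2, and the others follow.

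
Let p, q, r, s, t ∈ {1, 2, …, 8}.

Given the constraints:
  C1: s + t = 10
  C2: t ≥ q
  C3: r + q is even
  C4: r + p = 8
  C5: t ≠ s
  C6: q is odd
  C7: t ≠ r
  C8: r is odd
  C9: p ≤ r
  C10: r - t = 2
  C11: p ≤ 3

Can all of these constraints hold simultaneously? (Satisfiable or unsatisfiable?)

Satisfiable

The assignment p = 3, q = 1, r = 5, s = 7, t = 3 works:
  constraint 1 holds since s + t = 10.
  constraint 4 holds since r + p = 8.
The rest check out directly.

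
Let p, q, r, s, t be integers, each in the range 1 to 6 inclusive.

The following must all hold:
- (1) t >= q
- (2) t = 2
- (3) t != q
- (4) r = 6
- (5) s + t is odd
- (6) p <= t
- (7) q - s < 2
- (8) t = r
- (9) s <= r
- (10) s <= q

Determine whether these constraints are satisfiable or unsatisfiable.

Constraint 2 fixes t = 2 and constraint 4 fixes r = 6, but constraint 8 requires t = r. Since 2 ≠ 6, contradiction.

Unsatisfiable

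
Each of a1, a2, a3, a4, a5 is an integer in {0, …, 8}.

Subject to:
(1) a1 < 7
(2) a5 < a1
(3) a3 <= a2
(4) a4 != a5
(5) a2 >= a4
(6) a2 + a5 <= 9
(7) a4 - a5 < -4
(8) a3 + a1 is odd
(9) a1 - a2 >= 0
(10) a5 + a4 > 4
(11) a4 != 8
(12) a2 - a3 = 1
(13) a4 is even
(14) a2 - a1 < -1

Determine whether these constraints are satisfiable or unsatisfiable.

Try a1 = 6, a2 = 4, a3 = 3, a4 = 0, a5 = 5.
Check constraint 6: a2 + a5 = 9; constraint 7: a4 - a5 = -5. The remaining constraints are straightforward to verify.

Satisfiable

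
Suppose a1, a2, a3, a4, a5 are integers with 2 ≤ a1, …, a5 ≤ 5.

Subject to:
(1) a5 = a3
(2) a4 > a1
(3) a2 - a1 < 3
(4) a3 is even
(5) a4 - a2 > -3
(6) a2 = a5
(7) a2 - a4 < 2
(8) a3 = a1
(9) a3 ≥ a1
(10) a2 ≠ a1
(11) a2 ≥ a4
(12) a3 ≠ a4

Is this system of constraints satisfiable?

From constraints 1, 6, and 8, a2 = a5 = a3 = a1, so a2 = a1. But constraint 10 says a2 ≠ a1. Contradiction.

Unsatisfiable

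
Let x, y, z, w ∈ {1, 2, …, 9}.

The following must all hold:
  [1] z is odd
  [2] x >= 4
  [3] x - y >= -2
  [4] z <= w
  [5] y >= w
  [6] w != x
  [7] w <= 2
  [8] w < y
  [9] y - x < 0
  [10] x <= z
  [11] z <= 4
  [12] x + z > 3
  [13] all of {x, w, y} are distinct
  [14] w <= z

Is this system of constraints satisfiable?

Unsatisfiable

From constraints 2 and 10: z ≥ x and x ≥ 4, so z ≥ 4. From constraints 4 and 7: z ≤ w and w ≤ 2, so z ≤ 2. But 2 < 4, so no value of z works.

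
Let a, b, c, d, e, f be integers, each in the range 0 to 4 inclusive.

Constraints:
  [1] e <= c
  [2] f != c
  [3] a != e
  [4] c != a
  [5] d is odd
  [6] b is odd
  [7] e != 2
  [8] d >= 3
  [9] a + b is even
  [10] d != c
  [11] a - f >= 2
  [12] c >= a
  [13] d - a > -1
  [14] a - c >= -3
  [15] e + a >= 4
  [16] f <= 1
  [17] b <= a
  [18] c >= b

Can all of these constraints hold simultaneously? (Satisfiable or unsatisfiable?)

Satisfiable

The assignment a = 3, b = 3, c = 4, d = 3, e = 4, f = 1 works:
  constraint 11 holds since a - f = 2.
  constraint 13 holds since d - a = 0.
The rest check out directly.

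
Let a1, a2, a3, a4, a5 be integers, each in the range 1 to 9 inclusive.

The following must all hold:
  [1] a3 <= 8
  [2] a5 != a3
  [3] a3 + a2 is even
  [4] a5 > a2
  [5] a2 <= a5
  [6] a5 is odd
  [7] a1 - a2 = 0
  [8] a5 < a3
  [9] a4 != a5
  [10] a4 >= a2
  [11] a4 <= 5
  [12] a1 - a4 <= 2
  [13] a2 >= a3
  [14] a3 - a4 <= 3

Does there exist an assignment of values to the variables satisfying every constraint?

Constraints 4, 8, and 13 give a2 < a5, a5 < a3, a3 ≤ a2. Chaining: a2 < a5 < a3 ≤ a2, which forces a2 < a2 — impossible.

Unsatisfiable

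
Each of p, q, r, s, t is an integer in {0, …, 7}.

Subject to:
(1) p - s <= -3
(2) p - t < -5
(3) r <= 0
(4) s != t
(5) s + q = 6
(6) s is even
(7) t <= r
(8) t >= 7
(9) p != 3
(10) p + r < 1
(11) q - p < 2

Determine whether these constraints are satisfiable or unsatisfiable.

From constraint 8: t ≥ 7. From constraints 3 and 7: t ≤ r and r ≤ 0, so t ≤ 0. But 0 < 7, so no value of t works.

Unsatisfiable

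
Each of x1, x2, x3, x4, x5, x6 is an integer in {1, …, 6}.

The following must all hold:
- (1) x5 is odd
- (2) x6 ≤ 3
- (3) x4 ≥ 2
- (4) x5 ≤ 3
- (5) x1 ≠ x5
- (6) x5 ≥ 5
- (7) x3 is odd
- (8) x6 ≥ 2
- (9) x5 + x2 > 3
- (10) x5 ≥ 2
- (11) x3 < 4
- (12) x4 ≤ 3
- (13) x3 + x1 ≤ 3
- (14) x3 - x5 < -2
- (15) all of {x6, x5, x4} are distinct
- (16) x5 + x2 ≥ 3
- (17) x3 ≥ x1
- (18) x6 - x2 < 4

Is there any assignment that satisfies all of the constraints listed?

Unsatisfiable

Constraints 2, 3, 4, 8, 10, and 12 confine each of x6, x5, x4 to the 2 values {2, 3}.
Constraint 15 requires all 3 of them to be distinct, but only 2 values are available — impossible by the pigeonhole principle.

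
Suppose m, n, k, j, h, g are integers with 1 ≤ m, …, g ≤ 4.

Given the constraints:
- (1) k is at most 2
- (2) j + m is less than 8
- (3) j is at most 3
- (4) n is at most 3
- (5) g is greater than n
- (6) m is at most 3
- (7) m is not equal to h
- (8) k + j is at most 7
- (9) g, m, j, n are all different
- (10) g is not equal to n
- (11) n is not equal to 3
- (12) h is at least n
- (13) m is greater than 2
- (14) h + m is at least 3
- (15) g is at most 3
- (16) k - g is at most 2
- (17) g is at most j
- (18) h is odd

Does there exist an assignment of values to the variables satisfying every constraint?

Unsatisfiable

Constraints 3, 4, 6, and 15 confine each of g, m, j, n to the 3 values {1, …, 3} (the domain already gives each ≥ 1).
Constraint 9 requires all 4 of them to be distinct, but only 3 values are available — impossible by the pigeonhole principle.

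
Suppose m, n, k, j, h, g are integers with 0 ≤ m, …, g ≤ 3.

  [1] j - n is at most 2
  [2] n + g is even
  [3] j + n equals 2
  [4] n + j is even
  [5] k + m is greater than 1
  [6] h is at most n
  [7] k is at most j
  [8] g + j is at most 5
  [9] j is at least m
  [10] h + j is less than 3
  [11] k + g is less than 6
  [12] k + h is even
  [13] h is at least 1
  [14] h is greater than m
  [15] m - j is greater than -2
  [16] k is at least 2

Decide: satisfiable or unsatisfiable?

Unsatisfiable

From constraints 7 and 16: j ≥ k ≥ 2. From constraints 6 and 13: n ≥ h ≥ 1. Hence j + n ≥ 3. But constraint 3 requires j + n = 2, and 2 < 3. Contradiction.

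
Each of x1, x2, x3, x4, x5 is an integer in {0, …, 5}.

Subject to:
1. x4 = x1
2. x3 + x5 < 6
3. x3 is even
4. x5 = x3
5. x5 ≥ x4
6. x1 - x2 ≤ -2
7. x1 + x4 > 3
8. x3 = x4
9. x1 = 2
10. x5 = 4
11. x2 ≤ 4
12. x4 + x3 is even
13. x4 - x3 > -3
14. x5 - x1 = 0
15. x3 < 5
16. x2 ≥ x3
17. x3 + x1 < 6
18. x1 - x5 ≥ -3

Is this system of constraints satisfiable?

Constraint 10 fixes x5 = 4 and constraint 9 fixes x1 = 2. Constraints 1, 4, and 8 give x5 = x3 = x4 = x1, so x5 = x1. But 4 ≠ 2 — contradiction.

Unsatisfiable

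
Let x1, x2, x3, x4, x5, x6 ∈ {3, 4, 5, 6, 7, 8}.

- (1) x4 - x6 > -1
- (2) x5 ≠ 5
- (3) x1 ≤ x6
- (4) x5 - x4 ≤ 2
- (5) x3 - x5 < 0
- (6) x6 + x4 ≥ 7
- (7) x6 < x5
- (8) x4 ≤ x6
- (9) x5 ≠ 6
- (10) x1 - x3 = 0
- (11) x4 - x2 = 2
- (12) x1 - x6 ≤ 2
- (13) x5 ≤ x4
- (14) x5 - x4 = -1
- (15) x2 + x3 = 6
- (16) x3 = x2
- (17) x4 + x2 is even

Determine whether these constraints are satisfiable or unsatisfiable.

Constraints 7, 8, and 13 give x5 ≤ x4, x4 ≤ x6, x6 < x5. Chaining: x5 ≤ x4 ≤ x6 < x5, which forces x5 < x5 — impossible.

Unsatisfiable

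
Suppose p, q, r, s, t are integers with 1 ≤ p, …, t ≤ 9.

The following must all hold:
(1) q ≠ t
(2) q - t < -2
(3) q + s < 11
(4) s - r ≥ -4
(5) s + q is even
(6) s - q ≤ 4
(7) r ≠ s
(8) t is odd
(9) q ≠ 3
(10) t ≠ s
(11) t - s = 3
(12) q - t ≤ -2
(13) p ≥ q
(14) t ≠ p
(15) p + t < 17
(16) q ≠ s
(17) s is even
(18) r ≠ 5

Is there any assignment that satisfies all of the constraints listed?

Satisfiable

Setting (p, q, r, s, t) = (6, 4, 9, 6, 9) satisfies everything: constraint 2: q - t = -5; constraint 3: q + s = 10, and the others follow.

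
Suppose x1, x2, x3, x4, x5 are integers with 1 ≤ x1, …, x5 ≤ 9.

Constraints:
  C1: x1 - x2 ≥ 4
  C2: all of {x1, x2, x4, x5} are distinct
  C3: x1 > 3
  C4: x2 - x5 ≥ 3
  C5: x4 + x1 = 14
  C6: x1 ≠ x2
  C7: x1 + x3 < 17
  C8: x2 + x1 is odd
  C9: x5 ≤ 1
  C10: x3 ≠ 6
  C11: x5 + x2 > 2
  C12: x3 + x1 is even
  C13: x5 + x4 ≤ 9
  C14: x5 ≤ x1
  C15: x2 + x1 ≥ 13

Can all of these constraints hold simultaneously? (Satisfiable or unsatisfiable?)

Try x1 = 9, x2 = 4, x3 = 5, x4 = 5, x5 = 1.
Check constraint 1: x1 - x2 = 5; constraint 4: x2 - x5 = 3. The remaining constraints are straightforward to verify.

Satisfiable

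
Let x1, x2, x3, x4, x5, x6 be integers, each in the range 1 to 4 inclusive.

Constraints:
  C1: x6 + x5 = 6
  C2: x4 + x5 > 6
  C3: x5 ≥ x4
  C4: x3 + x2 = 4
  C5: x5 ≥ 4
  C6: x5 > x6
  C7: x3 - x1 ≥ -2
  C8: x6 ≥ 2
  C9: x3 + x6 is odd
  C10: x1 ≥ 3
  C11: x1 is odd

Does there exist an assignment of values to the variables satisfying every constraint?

Satisfiable

The assignment x1 = 3, x2 = 1, x3 = 3, x4 = 4, x5 = 4, x6 = 2 works:
  constraint 1 holds since x6 + x5 = 6.
  constraint 2 holds since x4 + x5 = 8.
  constraint 4 holds since x3 + x2 = 4.
The rest check out directly.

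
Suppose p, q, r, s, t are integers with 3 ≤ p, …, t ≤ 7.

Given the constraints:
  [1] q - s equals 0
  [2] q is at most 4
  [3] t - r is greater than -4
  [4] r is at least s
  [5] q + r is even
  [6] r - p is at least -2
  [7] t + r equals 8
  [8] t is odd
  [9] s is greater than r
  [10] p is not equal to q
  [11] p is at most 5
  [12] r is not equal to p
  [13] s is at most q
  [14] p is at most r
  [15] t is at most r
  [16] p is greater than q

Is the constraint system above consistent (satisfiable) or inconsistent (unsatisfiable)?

Unsatisfiable

Constraints 9, 13, 14, and 16 give p ≤ r, r < s, s ≤ q, q < p. Chaining: p ≤ r < s ≤ q < p, which forces p < p — impossible.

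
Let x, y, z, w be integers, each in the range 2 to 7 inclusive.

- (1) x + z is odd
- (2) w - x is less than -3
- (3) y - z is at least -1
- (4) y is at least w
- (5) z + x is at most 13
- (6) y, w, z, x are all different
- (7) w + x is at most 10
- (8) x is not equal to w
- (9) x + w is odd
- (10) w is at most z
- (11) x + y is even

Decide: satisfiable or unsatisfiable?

Setting (x, y, z, w) = (7, 5, 4, 2) satisfies everything: constraint 2: w - x = -5; constraint 3: y - z = 1, and the others follow.

Satisfiable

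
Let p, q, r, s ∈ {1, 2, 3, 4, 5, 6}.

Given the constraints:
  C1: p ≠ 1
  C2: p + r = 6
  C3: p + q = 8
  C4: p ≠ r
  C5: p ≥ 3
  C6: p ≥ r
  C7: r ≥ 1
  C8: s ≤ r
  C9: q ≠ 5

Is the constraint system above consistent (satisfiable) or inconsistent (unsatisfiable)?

Try p = 4, q = 4, r = 2, s = 1.
Check constraint 2: p + r = 6; constraint 3: p + q = 8. The remaining constraints are straightforward to verify.

Satisfiable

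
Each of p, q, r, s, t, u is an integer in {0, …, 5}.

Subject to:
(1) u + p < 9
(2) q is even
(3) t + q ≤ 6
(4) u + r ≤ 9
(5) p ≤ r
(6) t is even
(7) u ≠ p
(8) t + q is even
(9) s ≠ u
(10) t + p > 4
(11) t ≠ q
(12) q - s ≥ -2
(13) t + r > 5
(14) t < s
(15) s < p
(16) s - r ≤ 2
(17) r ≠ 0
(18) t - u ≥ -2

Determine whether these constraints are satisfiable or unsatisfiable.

Satisfiable

Try p = 4, q = 4, r = 4, s = 3, t = 2, u = 2.
Check constraint 1: u + p = 6; constraint 3: t + q = 6; constraint 4: u + r = 6. The remaining constraints are straightforward to verify.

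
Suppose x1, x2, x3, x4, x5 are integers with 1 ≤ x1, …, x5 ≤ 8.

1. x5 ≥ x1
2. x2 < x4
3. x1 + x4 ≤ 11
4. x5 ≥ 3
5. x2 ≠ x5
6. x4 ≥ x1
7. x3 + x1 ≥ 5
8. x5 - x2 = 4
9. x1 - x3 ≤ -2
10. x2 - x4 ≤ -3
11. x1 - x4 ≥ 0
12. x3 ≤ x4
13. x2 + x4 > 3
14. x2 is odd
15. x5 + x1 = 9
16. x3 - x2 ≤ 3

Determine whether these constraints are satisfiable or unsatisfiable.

Constraints 9, 10, 11, and 16 give x3 − x1 ≥ 2, x1 − x4 ≥ 0, x4 − x2 ≥ 3, x2 − x3 ≥ -3.
Adding all 4 inequalities: the left sides telescope to 0, and the right sides sum to 2 + 0 + 3 + (-3) = 2. So 0 ≥ 2, which is false.

Unsatisfiable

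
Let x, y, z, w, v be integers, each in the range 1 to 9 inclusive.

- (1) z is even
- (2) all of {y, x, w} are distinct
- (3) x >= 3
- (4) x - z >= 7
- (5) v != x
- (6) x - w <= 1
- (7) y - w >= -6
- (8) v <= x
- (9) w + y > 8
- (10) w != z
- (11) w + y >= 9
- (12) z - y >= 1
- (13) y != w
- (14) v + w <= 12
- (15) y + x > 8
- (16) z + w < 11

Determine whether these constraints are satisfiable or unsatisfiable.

Unsatisfiable

Constraints 4, 6, 7, and 12 give z − y ≥ 1, y − w ≥ -6, w − x ≥ -1, x − z ≥ 7.
Adding all 4 inequalities: the left sides telescope to 0, and the right sides sum to 1 + (-6) + (-1) + 7 = 1. So 0 ≥ 1, which is false.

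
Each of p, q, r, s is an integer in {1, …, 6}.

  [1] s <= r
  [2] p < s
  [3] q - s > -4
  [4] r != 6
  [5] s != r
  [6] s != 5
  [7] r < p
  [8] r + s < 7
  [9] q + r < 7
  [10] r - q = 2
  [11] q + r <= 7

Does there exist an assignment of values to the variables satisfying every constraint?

Unsatisfiable

Constraints 1, 2, and 7 give p < s, s ≤ r, r < p. Chaining: p < s ≤ r < p, which forces p < p — impossible.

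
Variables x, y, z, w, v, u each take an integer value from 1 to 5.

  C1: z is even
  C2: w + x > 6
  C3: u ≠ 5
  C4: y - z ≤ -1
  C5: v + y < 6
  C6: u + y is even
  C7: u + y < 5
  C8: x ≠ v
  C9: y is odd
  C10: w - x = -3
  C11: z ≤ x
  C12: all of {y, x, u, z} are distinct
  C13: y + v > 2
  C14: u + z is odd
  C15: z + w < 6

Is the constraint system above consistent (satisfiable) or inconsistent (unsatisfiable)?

Satisfiable

Try x = 5, y = 1, z = 2, w = 2, v = 2, u = 3.
Check constraint 2: w + x = 7; constraint 4: y - z = -1. The remaining constraints are straightforward to verify.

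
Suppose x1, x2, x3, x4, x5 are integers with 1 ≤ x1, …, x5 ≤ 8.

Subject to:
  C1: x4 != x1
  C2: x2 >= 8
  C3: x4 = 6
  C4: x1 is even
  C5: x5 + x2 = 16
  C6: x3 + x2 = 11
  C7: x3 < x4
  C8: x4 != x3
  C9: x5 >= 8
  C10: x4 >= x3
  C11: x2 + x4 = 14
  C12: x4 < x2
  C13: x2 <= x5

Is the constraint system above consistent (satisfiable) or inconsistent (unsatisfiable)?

Satisfiable

Take x1 = 4, x2 = 8, x3 = 3, x4 = 6, x5 = 8. Then constraint 5: x5 + x2 = 16; constraint 6: x3 + x2 = 11, and every other listed constraint is also met.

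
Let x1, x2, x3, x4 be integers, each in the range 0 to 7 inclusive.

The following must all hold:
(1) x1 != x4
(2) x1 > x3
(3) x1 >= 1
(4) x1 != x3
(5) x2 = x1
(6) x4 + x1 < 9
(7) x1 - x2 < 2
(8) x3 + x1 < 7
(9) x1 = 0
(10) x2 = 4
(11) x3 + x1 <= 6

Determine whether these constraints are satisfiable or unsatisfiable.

Constraint 10 fixes x2 = 4 and constraint 9 fixes x1 = 0, but constraint 5 requires x2 = x1. Since 4 ≠ 0, contradiction.

Unsatisfiable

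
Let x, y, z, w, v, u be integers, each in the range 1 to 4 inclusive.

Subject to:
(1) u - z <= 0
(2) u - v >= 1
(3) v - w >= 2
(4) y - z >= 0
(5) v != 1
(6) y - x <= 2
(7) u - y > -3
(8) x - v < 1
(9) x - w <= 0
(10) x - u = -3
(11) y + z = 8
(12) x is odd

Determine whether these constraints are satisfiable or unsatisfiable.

Unsatisfiable

Constraints 1, 2, 3, 4, 6, and 9 give u − v ≥ 1, v − w ≥ 2, w − x ≥ 0, x − y ≥ -2, y − z ≥ 0, z − u ≥ 0.
Adding all 6 inequalities: the left sides telescope to 0, and the right sides sum to 1 + 2 + 0 + (-2) + 0 + 0 = 1. So 0 ≥ 1, which is false.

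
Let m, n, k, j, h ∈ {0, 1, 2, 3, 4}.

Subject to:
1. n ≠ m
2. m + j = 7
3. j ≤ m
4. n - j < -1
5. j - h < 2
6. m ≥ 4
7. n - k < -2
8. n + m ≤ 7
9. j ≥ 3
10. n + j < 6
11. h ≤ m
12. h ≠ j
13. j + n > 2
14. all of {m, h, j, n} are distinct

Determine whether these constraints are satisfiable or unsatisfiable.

Setting (m, n, k, j, h) = (4, 1, 4, 3, 2) satisfies everything: constraint 2: m + j = 7; constraint 4: n - j = -2, and the others follow.

Satisfiable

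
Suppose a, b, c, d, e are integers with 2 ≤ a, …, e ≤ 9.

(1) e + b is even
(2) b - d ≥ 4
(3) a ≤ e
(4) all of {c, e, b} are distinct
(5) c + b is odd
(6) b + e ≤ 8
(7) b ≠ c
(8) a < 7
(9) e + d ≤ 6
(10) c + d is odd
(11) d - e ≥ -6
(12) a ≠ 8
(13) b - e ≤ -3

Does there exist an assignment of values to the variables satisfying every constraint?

Constraints 2, 11, and 13 give e − b ≥ 3, b − d ≥ 4, d − e ≥ -6.
Adding all 3 inequalities: the left sides telescope to 0, and the right sides sum to 3 + 4 + (-6) = 1. So 0 ≥ 1, which is false.

Unsatisfiable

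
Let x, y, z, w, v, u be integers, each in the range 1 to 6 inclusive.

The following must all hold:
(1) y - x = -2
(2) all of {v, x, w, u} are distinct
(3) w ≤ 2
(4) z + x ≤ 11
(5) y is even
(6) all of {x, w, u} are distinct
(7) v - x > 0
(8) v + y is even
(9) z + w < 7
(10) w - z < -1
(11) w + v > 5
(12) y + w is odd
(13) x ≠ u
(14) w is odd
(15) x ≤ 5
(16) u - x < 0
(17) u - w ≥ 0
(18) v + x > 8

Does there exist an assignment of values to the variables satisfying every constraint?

Satisfiable

Try x = 4, y = 2, z = 4, w = 1, v = 6, u = 2.
Check constraint 1: y - x = -2; constraint 4: z + x = 8; constraint 7: v - x = 2. The remaining constraints are straightforward to verify.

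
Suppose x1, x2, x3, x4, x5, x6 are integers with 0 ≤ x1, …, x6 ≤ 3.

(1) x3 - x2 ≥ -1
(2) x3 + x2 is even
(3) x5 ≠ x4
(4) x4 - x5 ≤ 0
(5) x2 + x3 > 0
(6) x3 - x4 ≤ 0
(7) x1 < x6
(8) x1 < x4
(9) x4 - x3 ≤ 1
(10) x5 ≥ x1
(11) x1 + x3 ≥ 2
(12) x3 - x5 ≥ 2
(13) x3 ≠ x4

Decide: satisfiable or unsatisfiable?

Constraints 4, 6, and 12 give x5 − x4 ≥ 0, x4 − x3 ≥ 0, x3 − x5 ≥ 2.
Adding all 3 inequalities: the left sides telescope to 0, and the right sides sum to 0 + 0 + 2 = 2. So 0 ≥ 2, which is false.

Unsatisfiable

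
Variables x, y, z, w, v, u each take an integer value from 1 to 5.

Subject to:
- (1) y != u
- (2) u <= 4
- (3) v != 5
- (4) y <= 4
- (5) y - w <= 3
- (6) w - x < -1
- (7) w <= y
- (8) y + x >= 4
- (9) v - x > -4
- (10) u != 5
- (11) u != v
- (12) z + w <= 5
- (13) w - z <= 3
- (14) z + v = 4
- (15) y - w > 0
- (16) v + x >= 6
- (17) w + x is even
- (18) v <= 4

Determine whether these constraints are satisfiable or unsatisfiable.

Satisfiable

One satisfying assignment is x = 4, y = 3, z = 2, w = 2, v = 2, u = 4.
For the less obvious constraints — constraint 5: y - w = 1; constraint 6: w - x = -2; constraint 8: y + x = 7 — and the others hold by inspection.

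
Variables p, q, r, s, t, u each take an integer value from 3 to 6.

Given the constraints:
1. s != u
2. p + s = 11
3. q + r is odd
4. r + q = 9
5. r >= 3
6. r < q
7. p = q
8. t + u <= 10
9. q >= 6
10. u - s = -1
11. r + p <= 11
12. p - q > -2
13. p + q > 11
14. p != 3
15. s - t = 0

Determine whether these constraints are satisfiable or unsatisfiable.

Satisfiable

Try p = 6, q = 6, r = 3, s = 5, t = 5, u = 4.
Check constraint 2: p + s = 11; constraint 4: r + q = 9. The remaining constraints are straightforward to verify.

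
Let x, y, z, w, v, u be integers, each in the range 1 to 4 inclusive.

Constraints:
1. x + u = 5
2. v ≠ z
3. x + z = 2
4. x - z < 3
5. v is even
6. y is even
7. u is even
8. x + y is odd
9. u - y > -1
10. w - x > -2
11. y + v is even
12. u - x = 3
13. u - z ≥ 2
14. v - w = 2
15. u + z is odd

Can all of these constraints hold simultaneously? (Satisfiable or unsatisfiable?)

Try x = 1, y = 2, z = 1, w = 2, v = 4, u = 4.
Check constraint 1: x + u = 5; constraint 3: x + z = 2. The remaining constraints are straightforward to verify.

Satisfiable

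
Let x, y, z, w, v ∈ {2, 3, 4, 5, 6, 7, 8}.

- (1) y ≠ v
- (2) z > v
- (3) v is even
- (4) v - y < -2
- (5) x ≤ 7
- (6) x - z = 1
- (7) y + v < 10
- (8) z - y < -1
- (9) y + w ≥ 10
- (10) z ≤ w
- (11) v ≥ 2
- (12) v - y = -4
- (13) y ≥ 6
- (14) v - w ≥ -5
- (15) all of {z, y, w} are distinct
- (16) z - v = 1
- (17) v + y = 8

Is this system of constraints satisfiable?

Satisfiable

The assignment x = 4, y = 6, z = 3, w = 7, v = 2 works:
  constraint 4 holds since v - y = -4.
  constraint 6 holds since x - z = 1.
  constraint 7 holds since y + v = 8.
The rest check out directly.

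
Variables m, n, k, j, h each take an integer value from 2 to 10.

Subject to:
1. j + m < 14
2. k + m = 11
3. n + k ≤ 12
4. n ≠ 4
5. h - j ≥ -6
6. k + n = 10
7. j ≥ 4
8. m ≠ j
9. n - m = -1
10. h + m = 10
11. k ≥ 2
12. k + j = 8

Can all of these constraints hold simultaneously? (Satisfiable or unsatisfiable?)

Satisfiable

The assignment m = 8, n = 7, k = 3, j = 5, h = 2 works:
  constraint 1 holds since j + m = 13.
  constraint 2 holds since k + m = 11.
  constraint 3 holds since n + k = 10.
The rest check out directly.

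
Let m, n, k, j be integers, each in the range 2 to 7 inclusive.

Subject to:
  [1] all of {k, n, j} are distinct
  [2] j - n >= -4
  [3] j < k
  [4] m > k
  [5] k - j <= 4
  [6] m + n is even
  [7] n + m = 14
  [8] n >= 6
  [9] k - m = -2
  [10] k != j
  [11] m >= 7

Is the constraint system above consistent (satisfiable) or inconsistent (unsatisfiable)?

Satisfiable

Try m = 7, n = 7, k = 5, j = 3.
Check constraint 2: j - n = -4; constraint 5: k - j = 2. The remaining constraints are straightforward to verify.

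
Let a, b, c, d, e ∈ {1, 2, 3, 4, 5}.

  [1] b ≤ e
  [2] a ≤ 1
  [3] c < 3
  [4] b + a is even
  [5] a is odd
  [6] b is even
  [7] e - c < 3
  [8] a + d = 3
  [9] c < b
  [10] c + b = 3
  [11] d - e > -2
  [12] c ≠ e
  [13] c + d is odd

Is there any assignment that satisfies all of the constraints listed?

Constraint 6 makes b even and constraint 5 makes a odd, so b + a must be odd. Constraint 4 says b + a is even — contradiction.

Unsatisfiable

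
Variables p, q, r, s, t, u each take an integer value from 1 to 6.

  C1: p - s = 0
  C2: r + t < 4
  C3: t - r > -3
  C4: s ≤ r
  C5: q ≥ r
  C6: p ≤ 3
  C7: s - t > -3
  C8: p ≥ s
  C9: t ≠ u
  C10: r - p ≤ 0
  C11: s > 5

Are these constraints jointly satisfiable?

From constraint 11: s ≥ 6. From constraints 6 and 8: s ≤ p and p ≤ 3, so s ≤ 3. But 3 < 6, so no value of s works.

Unsatisfiable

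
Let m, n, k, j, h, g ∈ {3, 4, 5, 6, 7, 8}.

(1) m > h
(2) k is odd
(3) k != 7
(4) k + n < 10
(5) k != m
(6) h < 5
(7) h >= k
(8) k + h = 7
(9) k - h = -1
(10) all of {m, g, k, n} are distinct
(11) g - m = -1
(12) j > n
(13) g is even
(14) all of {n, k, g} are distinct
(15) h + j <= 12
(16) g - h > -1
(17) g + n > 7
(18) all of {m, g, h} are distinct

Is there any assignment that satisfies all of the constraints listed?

Satisfiable

Setting (m, n, k, j, h, g) = (7, 4, 3, 5, 4, 6) satisfies everything: constraint 4: k + n = 7; constraint 8: k + h = 7; constraint 9: k - h = -1, and the others follow.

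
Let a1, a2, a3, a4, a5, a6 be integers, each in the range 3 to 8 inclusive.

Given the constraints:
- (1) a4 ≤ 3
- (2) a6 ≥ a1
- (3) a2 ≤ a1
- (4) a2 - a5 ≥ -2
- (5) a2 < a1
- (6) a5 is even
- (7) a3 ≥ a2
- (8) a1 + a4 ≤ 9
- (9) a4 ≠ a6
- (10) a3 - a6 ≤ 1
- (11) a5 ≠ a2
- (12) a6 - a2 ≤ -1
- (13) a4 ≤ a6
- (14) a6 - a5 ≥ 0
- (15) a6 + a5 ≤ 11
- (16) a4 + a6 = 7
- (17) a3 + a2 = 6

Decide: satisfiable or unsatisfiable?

Unsatisfiable

Constraints 2, 5, and 12 give a2 < a1, a1 ≤ a6, a6 < a2. Chaining: a2 < a1 ≤ a6 < a2, which forces a2 < a2 — impossible.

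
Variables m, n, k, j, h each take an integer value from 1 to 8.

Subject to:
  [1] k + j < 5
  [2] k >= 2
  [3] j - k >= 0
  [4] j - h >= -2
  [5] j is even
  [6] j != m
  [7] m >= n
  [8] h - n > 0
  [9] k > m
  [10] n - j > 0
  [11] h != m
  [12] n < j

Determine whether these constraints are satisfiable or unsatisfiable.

Constraints 3, 7, 9, and 10 give n ≤ m, m < k, k ≤ j, j < n. Chaining: n ≤ m < k ≤ j < n, which forces n < n — impossible.

Unsatisfiable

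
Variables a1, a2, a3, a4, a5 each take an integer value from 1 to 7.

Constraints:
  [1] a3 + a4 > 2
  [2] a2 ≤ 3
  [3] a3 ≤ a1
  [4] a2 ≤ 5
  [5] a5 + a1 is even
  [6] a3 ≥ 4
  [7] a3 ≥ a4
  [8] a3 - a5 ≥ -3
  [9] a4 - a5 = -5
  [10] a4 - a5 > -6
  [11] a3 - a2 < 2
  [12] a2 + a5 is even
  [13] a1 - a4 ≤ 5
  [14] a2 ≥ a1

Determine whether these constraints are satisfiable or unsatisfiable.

Unsatisfiable

From constraints 3 and 6: a1 ≥ a3 and a3 ≥ 4, so a1 ≥ 4. From constraints 2 and 14: a1 ≤ a2 and a2 ≤ 3, so a1 ≤ 3. But 3 < 4, so no value of a1 works.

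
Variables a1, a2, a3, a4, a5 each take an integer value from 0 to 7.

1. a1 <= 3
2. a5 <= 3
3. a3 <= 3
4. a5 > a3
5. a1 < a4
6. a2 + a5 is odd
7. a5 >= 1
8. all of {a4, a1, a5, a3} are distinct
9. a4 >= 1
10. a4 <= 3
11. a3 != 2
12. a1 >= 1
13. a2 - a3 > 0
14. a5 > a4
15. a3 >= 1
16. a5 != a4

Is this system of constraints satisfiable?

Unsatisfiable

Constraints 1, 2, 3, 7, 9, 10, 12, and 15 confine each of a4, a1, a5, a3 to the 3 values {1, …, 3}.
Constraint 8 requires all 4 of them to be distinct, but only 3 values are available — impossible by the pigeonhole principle.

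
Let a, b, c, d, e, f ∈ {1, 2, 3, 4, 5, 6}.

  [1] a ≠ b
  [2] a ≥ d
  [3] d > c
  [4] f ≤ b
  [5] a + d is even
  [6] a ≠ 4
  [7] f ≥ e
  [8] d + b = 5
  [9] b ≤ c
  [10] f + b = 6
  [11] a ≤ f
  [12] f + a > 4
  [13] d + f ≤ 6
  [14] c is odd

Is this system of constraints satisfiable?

Unsatisfiable

Constraints 2, 3, 4, 9, and 11 give c < d, d ≤ a, a ≤ f, f ≤ b, b ≤ c. Chaining: c < d ≤ a ≤ f ≤ b ≤ c, which forces c < c — impossible.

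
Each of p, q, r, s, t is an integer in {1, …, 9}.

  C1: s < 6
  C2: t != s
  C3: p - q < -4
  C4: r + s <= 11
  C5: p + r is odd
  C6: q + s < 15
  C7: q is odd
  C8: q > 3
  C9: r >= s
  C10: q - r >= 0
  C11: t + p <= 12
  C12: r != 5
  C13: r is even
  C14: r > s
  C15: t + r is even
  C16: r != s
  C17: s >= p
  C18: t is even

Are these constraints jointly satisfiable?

Take p = 3, q = 9, r = 6, s = 5, t = 8. Then constraint 3: p - q = -6; constraint 4: r + s = 11; constraint 6: q + s = 14, and every other listed constraint is also met.

Satisfiable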